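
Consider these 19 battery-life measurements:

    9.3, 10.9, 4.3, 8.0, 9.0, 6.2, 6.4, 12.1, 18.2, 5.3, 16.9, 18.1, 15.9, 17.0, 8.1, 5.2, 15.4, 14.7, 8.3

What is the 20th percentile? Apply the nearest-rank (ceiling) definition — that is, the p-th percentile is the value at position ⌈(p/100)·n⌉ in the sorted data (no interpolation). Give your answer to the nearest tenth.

6.2

Sorted: 4.3, 5.2, 5.3, 6.2, 6.4, 8.0, 8.1, 8.3, 9.0, 9.3, 10.9, 12.1, 14.7, 15.4, 15.9, 16.9, 17.0, 18.1, 18.2.
n = 19.
Position = ⌈20/100 · 19⌉ = ⌈3.8⌉ = 4.
The value at rank 4 is 6.2.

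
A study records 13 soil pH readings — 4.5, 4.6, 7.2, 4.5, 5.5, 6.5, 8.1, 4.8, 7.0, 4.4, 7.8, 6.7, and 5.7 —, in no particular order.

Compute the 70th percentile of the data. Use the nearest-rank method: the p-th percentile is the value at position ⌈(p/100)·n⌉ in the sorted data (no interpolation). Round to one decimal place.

7.0

Sorted: 4.4, 4.5, 4.5, 4.6, 4.8, 5.5, 5.7, 6.5, 6.7, 7.0, 7.2, 7.8, 8.1.
n = 13.
Position = ⌈70/100 · 13⌉ = ⌈9.1⌉ = 10.
The value at rank 10 is 7.0.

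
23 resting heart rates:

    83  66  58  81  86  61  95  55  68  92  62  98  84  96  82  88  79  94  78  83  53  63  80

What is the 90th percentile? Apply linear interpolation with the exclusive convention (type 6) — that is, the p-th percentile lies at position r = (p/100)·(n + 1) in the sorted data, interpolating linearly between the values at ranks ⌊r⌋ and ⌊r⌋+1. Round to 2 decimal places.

95.60

Sorted: 53, 55, 58, 61, 62, 63, 66, 68, 78, 79, 80, 81, 82, 83, 83, 84, 86, 88, 92, 94, 95, 96, 98.
n = 23.
r = (90/100)·(23 + 1) = 21.6.
Rank 21 is 95 and rank 22 is 96.
Interpolate: 95 + 0.6·(96 − 95) = 95 + 0.6·1 = 95.6.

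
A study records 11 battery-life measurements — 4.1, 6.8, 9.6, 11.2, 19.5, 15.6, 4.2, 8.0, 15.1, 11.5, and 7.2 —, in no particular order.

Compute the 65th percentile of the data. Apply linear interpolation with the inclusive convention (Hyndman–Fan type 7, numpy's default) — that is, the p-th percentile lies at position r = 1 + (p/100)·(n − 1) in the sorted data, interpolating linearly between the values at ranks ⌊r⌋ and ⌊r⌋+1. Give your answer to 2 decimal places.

11.35

Sorted: 4.1, 4.2, 6.8, 7.2, 8.0, 9.6, 11.2, 11.5, 15.1, 15.6, 19.5.
n = 11.
r = 1 + (65/100)·(11 − 1) = 1 + 6.5 = 7.5.
Rank 7 is 11.2 and rank 8 is 11.5.
Interpolate: 11.2 + 0.5·(11.5 − 11.2) = 11.2 + 0.5·0.3 = 11.35.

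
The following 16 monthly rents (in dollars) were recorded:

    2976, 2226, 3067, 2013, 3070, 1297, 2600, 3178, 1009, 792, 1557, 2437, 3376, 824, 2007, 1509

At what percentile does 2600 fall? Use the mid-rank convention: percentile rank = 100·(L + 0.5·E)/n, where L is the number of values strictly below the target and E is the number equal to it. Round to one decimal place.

Sorted: 792, 824, 1009, 1297, 1509, 1557, 2007, 2013, 2226, 2437, 2600, 2976, 3067, 3070, 3178, 3376.
Count below 2600: L = 10; count equal: E = 1; n = 16.
Percentile rank = 100·(10 + 0.5·1)/16 = 100·10.5/16 = 65.62.

65.6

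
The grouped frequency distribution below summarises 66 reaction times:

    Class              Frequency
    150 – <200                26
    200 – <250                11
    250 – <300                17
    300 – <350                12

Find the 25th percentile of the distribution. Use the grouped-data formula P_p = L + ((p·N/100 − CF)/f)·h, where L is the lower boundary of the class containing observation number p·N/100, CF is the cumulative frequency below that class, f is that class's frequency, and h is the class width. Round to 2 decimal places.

181.73

N = 66; target position k = 25/100 · 66 = 16.5.
Cumulative frequencies: 26, 37, 54, 66.
Observation 16.5 falls in the class 150 – <200.
L = 150, CF = 0, f = 26, h = 50.
P25 = 150 + ((16.5 − 0)/26)·50 = 150 + 31.7308 = 181.731.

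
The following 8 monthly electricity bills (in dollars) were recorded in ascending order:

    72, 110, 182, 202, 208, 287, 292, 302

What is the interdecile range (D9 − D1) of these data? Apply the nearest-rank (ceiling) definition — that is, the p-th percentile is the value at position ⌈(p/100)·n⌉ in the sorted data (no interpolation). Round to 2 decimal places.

230.00

n = 8.
P10: rank ⌈10/100·8⌉ = 1 → 72.
P90: rank ⌈90/100·8⌉ = 8 → 302.
Difference: 302 − 72 = 230.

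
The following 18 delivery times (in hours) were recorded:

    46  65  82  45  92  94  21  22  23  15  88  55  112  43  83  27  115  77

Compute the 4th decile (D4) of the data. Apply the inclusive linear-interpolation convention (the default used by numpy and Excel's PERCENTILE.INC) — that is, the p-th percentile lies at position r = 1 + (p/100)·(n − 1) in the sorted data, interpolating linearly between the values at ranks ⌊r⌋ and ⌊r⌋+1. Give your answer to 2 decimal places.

45.80

Sorted: 15, 21, 22, 23, 27, 43, 45, 46, 55, 65, 77, 82, 83, 88, 92, 94, 112, 115.
n = 18.
r = 1 + (40/100)·(18 − 1) = 1 + 6.8 = 7.8.
Rank 7 is 45 and rank 8 is 46.
Interpolate: 45 + 0.8·(46 − 45) = 45 + 0.8·1 = 45.8.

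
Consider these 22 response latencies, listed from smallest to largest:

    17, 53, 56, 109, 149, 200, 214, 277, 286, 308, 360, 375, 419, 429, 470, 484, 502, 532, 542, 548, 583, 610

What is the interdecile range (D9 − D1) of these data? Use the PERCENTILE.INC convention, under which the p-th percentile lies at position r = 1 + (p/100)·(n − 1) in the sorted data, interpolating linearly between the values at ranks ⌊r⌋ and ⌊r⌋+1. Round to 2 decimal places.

n = 22.
P10: r = 3.1; ranks 3–4 are 56, 109; interpolating gives 61.3.
P90: r = 19.9; ranks 19–20 are 542, 548; interpolating gives 547.4.
Difference: 547.4 − 61.3 = 486.1.

486.10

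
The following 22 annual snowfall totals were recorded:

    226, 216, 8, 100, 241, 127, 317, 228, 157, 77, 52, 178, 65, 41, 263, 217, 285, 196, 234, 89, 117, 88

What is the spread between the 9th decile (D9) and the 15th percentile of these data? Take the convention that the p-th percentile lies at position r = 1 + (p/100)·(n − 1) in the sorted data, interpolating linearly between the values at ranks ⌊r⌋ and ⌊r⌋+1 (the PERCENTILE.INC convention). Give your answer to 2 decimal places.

Sorted: 8, 41, 52, 65, 77, 88, 89, 100, 117, 127, 157, 178, 196, 216, 217, 226, 228, 234, 241, 263, 285, 317.
n = 22.
P15: r = 4.15; ranks 4–5 are 65, 77; interpolating gives 66.8.
P90: r = 19.9; ranks 19–20 are 241, 263; interpolating gives 260.8.
Difference: 260.8 − 66.8 = 194.

194.00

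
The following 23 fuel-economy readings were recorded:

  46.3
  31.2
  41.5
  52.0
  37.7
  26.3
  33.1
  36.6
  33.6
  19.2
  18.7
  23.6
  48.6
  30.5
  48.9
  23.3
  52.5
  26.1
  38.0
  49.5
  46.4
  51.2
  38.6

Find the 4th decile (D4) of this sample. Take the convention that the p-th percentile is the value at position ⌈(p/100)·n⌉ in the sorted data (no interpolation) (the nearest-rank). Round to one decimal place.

33.6

Sorted: 18.7, 19.2, 23.3, 23.6, 26.1, 26.3, 30.5, 31.2, 33.1, 33.6, 36.6, 37.7, 38.0, 38.6, 41.5, 46.3, 46.4, 48.6, 48.9, 49.5, 51.2, 52.0, 52.5.
n = 23.
Position = ⌈40/100 · 23⌉ = ⌈9.2⌉ = 10.
The value at rank 10 is 33.6.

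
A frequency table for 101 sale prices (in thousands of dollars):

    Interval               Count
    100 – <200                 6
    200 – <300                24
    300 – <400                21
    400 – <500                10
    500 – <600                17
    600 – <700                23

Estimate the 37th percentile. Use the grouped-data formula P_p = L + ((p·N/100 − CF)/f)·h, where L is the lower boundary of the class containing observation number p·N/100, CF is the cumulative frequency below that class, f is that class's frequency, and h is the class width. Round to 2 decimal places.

N = 101; target position k = 37/100 · 101 = 37.37.
Cumulative frequencies: 6, 30, 51, 61, 78, 101.
Observation 37.37 falls in the class 300 – <400.
L = 300, CF = 30, f = 21, h = 100.
P37 = 300 + ((37.37 − 30)/21)·100 = 300 + 35.0952 = 335.095.

335.10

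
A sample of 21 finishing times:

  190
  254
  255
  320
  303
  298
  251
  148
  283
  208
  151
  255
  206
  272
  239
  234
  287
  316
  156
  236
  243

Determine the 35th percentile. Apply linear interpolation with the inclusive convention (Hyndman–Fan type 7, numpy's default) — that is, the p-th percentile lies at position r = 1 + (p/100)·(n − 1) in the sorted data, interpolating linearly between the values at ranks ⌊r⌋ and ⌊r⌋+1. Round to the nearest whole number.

Sorted: 148, 151, 156, 190, 206, 208, 234, 236, 239, 243, 251, 254, 255, 255, 272, 283, 287, 298, 303, 316, 320.
n = 21.
r = 1 + (35/100)·(21 − 1) = 1 + 7 = 8.
r is an integer, so P35 is the value at rank 8: 236.

236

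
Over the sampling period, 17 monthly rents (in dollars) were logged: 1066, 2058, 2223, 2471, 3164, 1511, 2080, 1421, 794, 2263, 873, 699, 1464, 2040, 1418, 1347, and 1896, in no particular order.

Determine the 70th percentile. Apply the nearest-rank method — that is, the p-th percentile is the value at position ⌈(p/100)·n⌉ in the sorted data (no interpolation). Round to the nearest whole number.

Sorted: 699, 794, 873, 1066, 1347, 1418, 1421, 1464, 1511, 1896, 2040, 2058, 2080, 2223, 2263, 2471, 3164.
n = 17.
Position = ⌈70/100 · 17⌉ = ⌈11.9⌉ = 12.
The value at rank 12 is 2058.

2058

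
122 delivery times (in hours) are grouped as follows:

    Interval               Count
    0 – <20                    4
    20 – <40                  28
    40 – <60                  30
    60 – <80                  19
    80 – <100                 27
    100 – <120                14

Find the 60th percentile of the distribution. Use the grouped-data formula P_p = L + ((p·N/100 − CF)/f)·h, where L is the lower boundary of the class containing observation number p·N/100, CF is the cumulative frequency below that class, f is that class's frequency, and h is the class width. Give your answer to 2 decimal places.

N = 122; target position k = 60/100 · 122 = 73.2.
Cumulative frequencies: 4, 32, 62, 81, 108, 122.
Observation 73.2 falls in the class 60 – <80.
L = 60, CF = 62, f = 19, h = 20.
P60 = 60 + ((73.2 − 62)/19)·20 = 60 + 11.7895 = 71.7895.

71.79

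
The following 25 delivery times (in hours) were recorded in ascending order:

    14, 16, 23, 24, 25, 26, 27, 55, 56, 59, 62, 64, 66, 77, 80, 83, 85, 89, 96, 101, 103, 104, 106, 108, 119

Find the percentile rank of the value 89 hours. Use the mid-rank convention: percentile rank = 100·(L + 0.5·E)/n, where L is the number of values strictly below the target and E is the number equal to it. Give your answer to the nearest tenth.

Count below 89: L = 17; count equal: E = 1; n = 25.
Percentile rank = 100·(17 + 0.5·1)/25 = 100·17.5/25 = 70.

70.0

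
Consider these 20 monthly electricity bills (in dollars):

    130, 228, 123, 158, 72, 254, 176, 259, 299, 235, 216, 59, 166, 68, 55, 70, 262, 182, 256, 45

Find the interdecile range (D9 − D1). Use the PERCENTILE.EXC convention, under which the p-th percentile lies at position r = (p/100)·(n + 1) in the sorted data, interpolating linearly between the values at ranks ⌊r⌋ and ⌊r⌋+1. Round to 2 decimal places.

Sorted: 45, 55, 59, 68, 70, 72, 123, 130, 158, 166, 176, 182, 216, 228, 235, 254, 256, 259, 262, 299.
n = 20.
P10: r = 2.1; ranks 2–3 are 55, 59; interpolating gives 55.4.
P90: r = 18.9; ranks 18–19 are 259, 262; interpolating gives 261.7.
Difference: 261.7 − 55.4 = 206.3.

206.30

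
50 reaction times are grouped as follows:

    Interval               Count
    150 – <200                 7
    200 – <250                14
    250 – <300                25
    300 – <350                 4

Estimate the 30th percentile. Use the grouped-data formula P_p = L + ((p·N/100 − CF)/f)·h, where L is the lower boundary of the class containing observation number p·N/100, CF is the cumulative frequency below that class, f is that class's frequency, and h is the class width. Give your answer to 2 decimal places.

228.57

N = 50; target position k = 30/100 · 50 = 15.
Cumulative frequencies: 7, 21, 46, 50.
Observation 15 falls in the class 200 – <250.
L = 200, CF = 7, f = 14, h = 50.
P30 = 200 + ((15 − 7)/14)·50 = 200 + 28.5714 = 228.571.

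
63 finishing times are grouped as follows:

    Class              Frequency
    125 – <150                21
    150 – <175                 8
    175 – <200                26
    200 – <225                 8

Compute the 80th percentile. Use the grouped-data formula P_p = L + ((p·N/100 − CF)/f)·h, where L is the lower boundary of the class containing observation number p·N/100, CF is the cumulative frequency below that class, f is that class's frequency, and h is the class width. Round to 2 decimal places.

195.58

N = 63; target position k = 80/100 · 63 = 50.4.
Cumulative frequencies: 21, 29, 55, 63.
Observation 50.4 falls in the class 175 – <200.
L = 175, CF = 29, f = 26, h = 25.
P80 = 175 + ((50.4 − 29)/26)·25 = 175 + 20.5769 = 195.577.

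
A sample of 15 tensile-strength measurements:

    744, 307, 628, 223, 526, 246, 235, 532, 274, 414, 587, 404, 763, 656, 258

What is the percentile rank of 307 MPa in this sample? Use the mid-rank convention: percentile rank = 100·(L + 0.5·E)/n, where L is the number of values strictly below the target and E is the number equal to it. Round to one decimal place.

Sorted: 223, 235, 246, 258, 274, 307, 404, 414, 526, 532, 587, 628, 656, 744, 763.
Count below 307: L = 5; count equal: E = 1; n = 15.
Percentile rank = 100·(5 + 0.5·1)/15 = 100·5.5/15 = 36.67.

36.7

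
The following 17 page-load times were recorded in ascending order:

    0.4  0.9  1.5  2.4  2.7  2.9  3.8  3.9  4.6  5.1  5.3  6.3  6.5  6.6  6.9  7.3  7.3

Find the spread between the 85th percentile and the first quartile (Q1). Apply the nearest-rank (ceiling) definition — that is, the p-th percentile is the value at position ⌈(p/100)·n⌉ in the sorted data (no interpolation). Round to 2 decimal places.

4.20

n = 17.
P25: rank ⌈25/100·17⌉ = 5 → 2.7.
P85: rank ⌈85/100·17⌉ = 15 → 6.9.
Difference: 6.9 − 2.7 = 4.2.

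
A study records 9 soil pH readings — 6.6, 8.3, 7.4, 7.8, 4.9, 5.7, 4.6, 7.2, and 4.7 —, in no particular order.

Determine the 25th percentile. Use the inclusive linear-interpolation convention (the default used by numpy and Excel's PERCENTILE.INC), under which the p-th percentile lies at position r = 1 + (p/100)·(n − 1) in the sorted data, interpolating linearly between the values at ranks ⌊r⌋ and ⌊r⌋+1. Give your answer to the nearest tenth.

Sorted: 4.6, 4.7, 4.9, 5.7, 6.6, 7.2, 7.4, 7.8, 8.3.
n = 9.
r = 1 + (25/100)·(9 − 1) = 1 + 2 = 3.
r is an integer, so P25 is the value at rank 3: 4.9.

4.9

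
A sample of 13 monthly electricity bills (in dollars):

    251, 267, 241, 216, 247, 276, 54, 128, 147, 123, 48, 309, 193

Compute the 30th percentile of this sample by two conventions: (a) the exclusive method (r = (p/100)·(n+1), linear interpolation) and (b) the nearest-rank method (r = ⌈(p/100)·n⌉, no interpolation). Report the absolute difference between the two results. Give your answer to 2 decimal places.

3.80

Sorted: 48, 54, 123, 128, 147, 193, 216, 241, 247, 251, 267, 276, 309.
n = 13.
(a) r = 4.2; between ranks 4 (128) and 5 (147): 131.8.
(b) the nearest-rank method: rank 4 → 128.
|131.8 − 128| = 3.8.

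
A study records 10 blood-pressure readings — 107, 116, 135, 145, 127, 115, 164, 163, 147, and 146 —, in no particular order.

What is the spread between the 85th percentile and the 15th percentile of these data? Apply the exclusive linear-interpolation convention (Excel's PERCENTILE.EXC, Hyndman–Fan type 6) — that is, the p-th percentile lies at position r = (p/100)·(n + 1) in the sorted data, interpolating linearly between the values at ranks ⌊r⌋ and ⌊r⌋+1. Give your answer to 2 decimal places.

51.15

Sorted: 107, 115, 116, 127, 135, 145, 146, 147, 163, 164.
n = 10.
P15: r = 1.65; ranks 1–2 are 107, 115; interpolating gives 112.2.
P85: r = 9.35; ranks 9–10 are 163, 164; interpolating gives 163.35.
Difference: 163.35 − 112.2 = 51.15.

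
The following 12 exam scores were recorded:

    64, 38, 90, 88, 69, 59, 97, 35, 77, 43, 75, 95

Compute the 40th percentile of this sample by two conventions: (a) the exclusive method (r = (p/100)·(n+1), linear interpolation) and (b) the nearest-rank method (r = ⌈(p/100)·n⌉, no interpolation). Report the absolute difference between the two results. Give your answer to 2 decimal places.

1.00

Sorted: 35, 38, 43, 59, 64, 69, 75, 77, 88, 90, 95, 97.
n = 12.
(a) r = 5.2; between ranks 5 (64) and 6 (69): 65.
(b) the nearest-rank method: rank 5 → 64.
|65 − 64| = 1.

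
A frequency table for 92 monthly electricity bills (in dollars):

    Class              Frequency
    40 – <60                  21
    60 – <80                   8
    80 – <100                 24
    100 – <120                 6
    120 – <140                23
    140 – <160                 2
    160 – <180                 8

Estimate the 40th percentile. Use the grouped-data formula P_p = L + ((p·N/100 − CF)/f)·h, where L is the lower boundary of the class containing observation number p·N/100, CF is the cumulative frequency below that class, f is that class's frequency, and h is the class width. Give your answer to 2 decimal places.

86.50

N = 92; target position k = 40/100 · 92 = 36.8.
Cumulative frequencies: 21, 29, 53, 59, 82, 84, 92.
Observation 36.8 falls in the class 80 – <100.
L = 80, CF = 29, f = 24, h = 20.
P40 = 80 + ((36.8 − 29)/24)·20 = 80 + 6.5 = 86.5.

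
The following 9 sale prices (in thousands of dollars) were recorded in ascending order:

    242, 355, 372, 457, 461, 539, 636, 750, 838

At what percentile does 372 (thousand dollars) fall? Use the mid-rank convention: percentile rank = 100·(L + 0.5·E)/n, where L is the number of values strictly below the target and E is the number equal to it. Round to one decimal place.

27.8

Count below 372: L = 2; count equal: E = 1; n = 9.
Percentile rank = 100·(2 + 0.5·1)/9 = 100·2.5/9 = 27.78.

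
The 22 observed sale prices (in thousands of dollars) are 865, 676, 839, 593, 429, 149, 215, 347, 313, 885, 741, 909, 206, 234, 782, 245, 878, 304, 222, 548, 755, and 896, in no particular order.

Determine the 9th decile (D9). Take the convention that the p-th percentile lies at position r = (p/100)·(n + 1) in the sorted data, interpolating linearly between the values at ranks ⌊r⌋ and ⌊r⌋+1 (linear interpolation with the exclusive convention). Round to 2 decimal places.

Sorted: 149, 206, 215, 222, 234, 245, 304, 313, 347, 429, 548, 593, 676, 741, 755, 782, 839, 865, 878, 885, 896, 909.
n = 22.
r = (90/100)·(22 + 1) = 20.7.
Rank 20 is 885 and rank 21 is 896.
Interpolate: 885 + 0.7·(896 − 885) = 885 + 0.7·11 = 892.7.

892.70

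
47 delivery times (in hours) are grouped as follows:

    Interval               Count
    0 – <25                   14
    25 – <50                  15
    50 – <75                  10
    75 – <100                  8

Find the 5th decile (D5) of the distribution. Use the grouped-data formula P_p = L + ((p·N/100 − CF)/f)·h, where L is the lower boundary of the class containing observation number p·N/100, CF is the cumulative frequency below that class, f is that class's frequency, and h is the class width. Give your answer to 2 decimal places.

40.83

N = 47; target position k = 50/100 · 47 = 23.5.
Cumulative frequencies: 14, 29, 39, 47.
Observation 23.5 falls in the class 25 – <50.
L = 25, CF = 14, f = 15, h = 25.
P50 = 25 + ((23.5 − 14)/15)·25 = 25 + 15.8333 = 40.8333.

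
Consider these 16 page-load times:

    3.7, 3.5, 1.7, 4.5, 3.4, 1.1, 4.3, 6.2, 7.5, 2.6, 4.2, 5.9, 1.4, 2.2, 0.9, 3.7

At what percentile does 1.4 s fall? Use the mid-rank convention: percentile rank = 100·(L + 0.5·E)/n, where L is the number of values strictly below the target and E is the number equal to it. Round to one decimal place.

Sorted: 0.9, 1.1, 1.4, 1.7, 2.2, 2.6, 3.4, 3.5, 3.7, 3.7, 4.2, 4.3, 4.5, 5.9, 6.2, 7.5.
Count below 1.4: L = 2; count equal: E = 1; n = 16.
Percentile rank = 100·(2 + 0.5·1)/16 = 100·2.5/16 = 15.62.

15.6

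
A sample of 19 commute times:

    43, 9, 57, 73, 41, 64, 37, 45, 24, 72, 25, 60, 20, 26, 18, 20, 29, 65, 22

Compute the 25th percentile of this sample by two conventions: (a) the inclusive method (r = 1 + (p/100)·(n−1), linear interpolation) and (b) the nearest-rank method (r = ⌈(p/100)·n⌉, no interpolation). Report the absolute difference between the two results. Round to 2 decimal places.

1.00

Sorted: 9, 18, 20, 20, 22, 24, 25, 26, 29, 37, 41, 43, 45, 57, 60, 64, 65, 72, 73.
n = 19.
(a) r = 5.5; between ranks 5 (22) and 6 (24): 23.
(b) the nearest-rank method: rank 5 → 22.
|23 − 22| = 1.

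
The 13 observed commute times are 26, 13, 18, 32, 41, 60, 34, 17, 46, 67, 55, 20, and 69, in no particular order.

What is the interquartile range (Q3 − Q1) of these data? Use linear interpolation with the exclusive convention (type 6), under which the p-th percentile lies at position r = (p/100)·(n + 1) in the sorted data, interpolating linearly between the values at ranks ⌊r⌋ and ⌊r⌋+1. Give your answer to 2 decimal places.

Sorted: 13, 17, 18, 20, 26, 32, 34, 41, 46, 55, 60, 67, 69.
n = 13.
P25: r = 3.5; ranks 3–4 are 18, 20; interpolating gives 19.
P75: r = 10.5; ranks 10–11 are 55, 60; interpolating gives 57.5.
Difference: 57.5 − 19 = 38.5.

38.50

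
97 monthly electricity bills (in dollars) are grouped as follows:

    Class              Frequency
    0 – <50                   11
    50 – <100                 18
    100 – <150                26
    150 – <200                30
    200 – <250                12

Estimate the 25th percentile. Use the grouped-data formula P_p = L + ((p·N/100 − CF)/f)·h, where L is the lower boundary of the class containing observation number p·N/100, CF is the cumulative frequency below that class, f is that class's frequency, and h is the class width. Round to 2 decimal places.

N = 97; target position k = 25/100 · 97 = 24.25.
Cumulative frequencies: 11, 29, 55, 85, 97.
Observation 24.25 falls in the class 50 – <100.
L = 50, CF = 11, f = 18, h = 50.
P25 = 50 + ((24.25 − 11)/18)·50 = 50 + 36.8056 = 86.8056.

86.81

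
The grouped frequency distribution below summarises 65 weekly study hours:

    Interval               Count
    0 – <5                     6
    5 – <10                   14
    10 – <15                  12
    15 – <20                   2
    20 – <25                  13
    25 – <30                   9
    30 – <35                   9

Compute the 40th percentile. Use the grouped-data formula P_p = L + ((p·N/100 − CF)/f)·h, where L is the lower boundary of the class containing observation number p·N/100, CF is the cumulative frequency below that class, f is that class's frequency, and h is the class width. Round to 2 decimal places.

N = 65; target position k = 40/100 · 65 = 26.
Cumulative frequencies: 6, 20, 32, 34, 47, 56, 65.
Observation 26 falls in the class 10 – <15.
L = 10, CF = 20, f = 12, h = 5.
P40 = 10 + ((26 − 20)/12)·5 = 10 + 2.5 = 12.5.

12.50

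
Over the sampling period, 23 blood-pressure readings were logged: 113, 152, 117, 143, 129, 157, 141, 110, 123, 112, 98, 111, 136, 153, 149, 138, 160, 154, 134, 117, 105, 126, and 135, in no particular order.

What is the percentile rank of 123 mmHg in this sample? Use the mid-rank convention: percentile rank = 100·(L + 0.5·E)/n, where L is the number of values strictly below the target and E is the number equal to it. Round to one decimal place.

37.0

Sorted: 98, 105, 110, 111, 112, 113, 117, 117, 123, 126, 129, 134, 135, 136, 138, 141, 143, 149, 152, 153, 154, 157, 160.
Count below 123: L = 8; count equal: E = 1; n = 23.
Percentile rank = 100·(8 + 0.5·1)/23 = 100·8.5/23 = 36.96.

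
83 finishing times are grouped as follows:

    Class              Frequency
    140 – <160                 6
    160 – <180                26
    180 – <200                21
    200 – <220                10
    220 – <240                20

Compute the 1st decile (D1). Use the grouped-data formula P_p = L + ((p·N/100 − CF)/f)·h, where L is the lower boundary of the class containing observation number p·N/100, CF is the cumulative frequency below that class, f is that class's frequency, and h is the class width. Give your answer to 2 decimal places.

161.77

N = 83; target position k = 10/100 · 83 = 8.3.
Cumulative frequencies: 6, 32, 53, 63, 83.
Observation 8.3 falls in the class 160 – <180.
L = 160, CF = 6, f = 26, h = 20.
P10 = 160 + ((8.3 − 6)/26)·20 = 160 + 1.76923 = 161.769.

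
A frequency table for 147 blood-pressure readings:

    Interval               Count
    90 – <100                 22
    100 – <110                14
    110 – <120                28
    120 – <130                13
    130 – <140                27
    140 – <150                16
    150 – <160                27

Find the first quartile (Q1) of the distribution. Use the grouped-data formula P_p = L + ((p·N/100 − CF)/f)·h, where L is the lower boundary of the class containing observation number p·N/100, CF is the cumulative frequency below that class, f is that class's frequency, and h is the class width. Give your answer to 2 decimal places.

110.27

N = 147; target position k = 25/100 · 147 = 36.75.
Cumulative frequencies: 22, 36, 64, 77, 104, 120, 147.
Observation 36.75 falls in the class 110 – <120.
L = 110, CF = 36, f = 28, h = 10.
P25 = 110 + ((36.75 − 36)/28)·10 = 110 + 0.267857 = 110.268.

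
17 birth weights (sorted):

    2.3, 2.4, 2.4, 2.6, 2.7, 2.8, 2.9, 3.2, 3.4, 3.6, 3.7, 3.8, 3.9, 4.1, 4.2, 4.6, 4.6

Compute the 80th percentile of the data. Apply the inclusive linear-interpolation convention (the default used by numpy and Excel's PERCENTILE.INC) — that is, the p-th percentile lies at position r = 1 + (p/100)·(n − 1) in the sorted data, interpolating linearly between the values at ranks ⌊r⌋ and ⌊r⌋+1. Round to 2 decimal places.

4.06

n = 17.
r = 1 + (80/100)·(17 − 1) = 1 + 12.8 = 13.8.
Rank 13 is 3.9 and rank 14 is 4.1.
Interpolate: 3.9 + 0.8·(4.1 − 3.9) = 3.9 + 0.8·0.2 = 4.06.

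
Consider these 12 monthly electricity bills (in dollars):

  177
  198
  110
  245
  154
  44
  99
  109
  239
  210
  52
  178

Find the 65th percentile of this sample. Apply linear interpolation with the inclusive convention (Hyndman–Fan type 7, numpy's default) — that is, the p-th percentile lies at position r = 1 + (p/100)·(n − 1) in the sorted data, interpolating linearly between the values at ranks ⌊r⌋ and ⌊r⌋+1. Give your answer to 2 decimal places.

181.00

Sorted: 44, 52, 99, 109, 110, 154, 177, 178, 198, 210, 239, 245.
n = 12.
r = 1 + (65/100)·(12 − 1) = 1 + 7.15 = 8.15.
Rank 8 is 178 and rank 9 is 198.
Interpolate: 178 + 0.15·(198 − 178) = 178 + 0.15·20 = 181.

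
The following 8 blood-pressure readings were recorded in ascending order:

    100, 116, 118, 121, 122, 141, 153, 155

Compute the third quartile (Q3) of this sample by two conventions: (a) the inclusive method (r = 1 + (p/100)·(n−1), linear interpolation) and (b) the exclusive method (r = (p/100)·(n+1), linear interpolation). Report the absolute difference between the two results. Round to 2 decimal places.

6.00

n = 8.
(a) r = 6.25; between ranks 6 (141) and 7 (153): 144.
(b) r = 6.75; between ranks 6 (141) and 7 (153): 150.
|144 − 150| = 6.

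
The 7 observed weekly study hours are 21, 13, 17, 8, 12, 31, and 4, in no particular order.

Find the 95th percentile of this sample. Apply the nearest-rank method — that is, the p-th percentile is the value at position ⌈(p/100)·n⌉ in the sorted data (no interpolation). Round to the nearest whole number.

31

Sorted: 4, 8, 12, 13, 17, 21, 31.
n = 7.
Position = ⌈95/100 · 7⌉ = ⌈6.65⌉ = 7.
The value at rank 7 is 31.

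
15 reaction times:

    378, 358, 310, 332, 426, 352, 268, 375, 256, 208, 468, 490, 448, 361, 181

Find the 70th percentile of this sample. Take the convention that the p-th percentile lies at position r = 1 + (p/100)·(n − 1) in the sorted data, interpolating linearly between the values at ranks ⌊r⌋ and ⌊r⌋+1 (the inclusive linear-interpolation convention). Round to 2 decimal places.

377.40

Sorted: 181, 208, 256, 268, 310, 332, 352, 358, 361, 375, 378, 426, 448, 468, 490.
n = 15.
r = 1 + (70/100)·(15 − 1) = 1 + 9.8 = 10.8.
Rank 10 is 375 and rank 11 is 378.
Interpolate: 375 + 0.8·(378 − 375) = 375 + 0.8·3 = 377.4.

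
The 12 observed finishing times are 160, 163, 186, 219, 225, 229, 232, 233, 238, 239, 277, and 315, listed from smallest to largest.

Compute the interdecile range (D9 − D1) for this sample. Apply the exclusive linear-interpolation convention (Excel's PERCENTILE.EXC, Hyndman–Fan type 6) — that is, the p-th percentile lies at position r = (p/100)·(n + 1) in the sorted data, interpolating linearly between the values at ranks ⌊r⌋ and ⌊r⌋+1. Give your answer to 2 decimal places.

142.70

n = 12.
P10: r = 1.3; ranks 1–2 are 160, 163; interpolating gives 160.9.
P90: r = 11.7; ranks 11–12 are 277, 315; interpolating gives 303.6.
Difference: 303.6 − 160.9 = 142.7.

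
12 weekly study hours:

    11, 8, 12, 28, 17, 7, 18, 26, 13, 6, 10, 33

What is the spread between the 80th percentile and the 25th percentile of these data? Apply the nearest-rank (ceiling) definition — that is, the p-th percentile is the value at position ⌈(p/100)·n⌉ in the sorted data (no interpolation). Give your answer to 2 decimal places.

Sorted: 6, 7, 8, 10, 11, 12, 13, 17, 18, 26, 28, 33.
n = 12.
P25: rank ⌈25/100·12⌉ = 3 → 8.
P80: rank ⌈80/100·12⌉ = 10 → 26.
Difference: 26 − 8 = 18.

18.00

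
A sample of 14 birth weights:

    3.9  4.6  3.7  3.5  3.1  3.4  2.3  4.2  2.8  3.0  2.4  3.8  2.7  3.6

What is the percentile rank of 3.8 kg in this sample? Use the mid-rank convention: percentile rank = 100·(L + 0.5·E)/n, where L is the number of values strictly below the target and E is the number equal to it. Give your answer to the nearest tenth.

75.0

Sorted: 2.3, 2.4, 2.7, 2.8, 3.0, 3.1, 3.4, 3.5, 3.6, 3.7, 3.8, 3.9, 4.2, 4.6.
Count below 3.8: L = 10; count equal: E = 1; n = 14.
Percentile rank = 100·(10 + 0.5·1)/14 = 100·10.5/14 = 75.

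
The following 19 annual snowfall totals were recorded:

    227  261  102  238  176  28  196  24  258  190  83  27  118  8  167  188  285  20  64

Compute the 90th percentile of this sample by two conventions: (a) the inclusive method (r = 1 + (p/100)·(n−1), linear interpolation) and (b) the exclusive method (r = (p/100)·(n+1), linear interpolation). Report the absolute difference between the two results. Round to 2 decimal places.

2.40

Sorted: 8, 20, 24, 27, 28, 64, 83, 102, 118, 167, 176, 188, 190, 196, 227, 238, 258, 261, 285.
n = 19.
(a) r = 17.2; between ranks 17 (258) and 18 (261): 258.6.
(b) r = 18 → value at rank 18 = 261.
|258.6 − 261| = 2.4.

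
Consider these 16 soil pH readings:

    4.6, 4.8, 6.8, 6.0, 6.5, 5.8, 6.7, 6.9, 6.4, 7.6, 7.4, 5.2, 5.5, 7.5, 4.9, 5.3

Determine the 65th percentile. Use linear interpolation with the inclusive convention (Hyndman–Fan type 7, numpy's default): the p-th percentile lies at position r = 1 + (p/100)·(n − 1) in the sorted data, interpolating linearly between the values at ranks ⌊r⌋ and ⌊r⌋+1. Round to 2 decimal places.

Sorted: 4.6, 4.8, 4.9, 5.2, 5.3, 5.5, 5.8, 6.0, 6.4, 6.5, 6.7, 6.8, 6.9, 7.4, 7.5, 7.6.
n = 16.
r = 1 + (65/100)·(16 − 1) = 1 + 9.75 = 10.75.
Rank 10 is 6.5 and rank 11 is 6.7.
Interpolate: 6.5 + 0.75·(6.7 − 6.5) = 6.5 + 0.75·0.2 = 6.65.

6.65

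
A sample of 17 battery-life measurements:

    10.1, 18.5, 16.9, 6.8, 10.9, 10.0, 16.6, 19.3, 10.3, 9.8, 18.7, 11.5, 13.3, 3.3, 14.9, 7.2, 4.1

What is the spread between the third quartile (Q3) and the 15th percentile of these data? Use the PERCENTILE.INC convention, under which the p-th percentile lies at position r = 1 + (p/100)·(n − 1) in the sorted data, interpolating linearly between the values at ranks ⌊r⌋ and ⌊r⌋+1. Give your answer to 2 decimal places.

9.64

Sorted: 3.3, 4.1, 6.8, 7.2, 9.8, 10.0, 10.1, 10.3, 10.9, 11.5, 13.3, 14.9, 16.6, 16.9, 18.5, 18.7, 19.3.
n = 17.
P15: r = 3.4; ranks 3–4 are 6.8, 7.2; interpolating gives 6.96.
P75: r = 13 (integer) → 16.6.
Difference: 16.6 − 6.96 = 9.64.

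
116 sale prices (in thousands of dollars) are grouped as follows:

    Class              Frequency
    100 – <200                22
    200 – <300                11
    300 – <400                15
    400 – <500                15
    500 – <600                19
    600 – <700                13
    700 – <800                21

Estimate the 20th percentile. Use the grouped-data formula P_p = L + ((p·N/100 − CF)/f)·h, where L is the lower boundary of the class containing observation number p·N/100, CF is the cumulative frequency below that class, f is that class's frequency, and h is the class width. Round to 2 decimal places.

210.91

N = 116; target position k = 20/100 · 116 = 23.2.
Cumulative frequencies: 22, 33, 48, 63, 82, 95, 116.
Observation 23.2 falls in the class 200 – <300.
L = 200, CF = 22, f = 11, h = 100.
P20 = 200 + ((23.2 − 22)/11)·100 = 200 + 10.9091 = 210.909.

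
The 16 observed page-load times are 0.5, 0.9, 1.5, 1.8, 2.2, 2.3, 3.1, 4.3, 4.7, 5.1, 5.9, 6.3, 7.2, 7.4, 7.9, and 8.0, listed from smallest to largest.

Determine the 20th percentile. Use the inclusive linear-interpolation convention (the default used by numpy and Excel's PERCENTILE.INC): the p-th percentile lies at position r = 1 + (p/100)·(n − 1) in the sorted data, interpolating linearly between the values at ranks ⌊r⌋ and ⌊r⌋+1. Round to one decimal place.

1.8

n = 16.
r = 1 + (20/100)·(16 − 1) = 1 + 3 = 4.
r is an integer, so P20 is the value at rank 4: 1.8.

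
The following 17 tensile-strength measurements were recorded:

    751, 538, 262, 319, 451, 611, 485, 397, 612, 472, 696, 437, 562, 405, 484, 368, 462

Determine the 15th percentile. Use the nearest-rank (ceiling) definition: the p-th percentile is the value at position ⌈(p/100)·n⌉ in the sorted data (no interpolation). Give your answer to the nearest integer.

Sorted: 262, 319, 368, 397, 405, 437, 451, 462, 472, 484, 485, 538, 562, 611, 612, 696, 751.
n = 17.
Position = ⌈15/100 · 17⌉ = ⌈2.55⌉ = 3.
The value at rank 3 is 368.

368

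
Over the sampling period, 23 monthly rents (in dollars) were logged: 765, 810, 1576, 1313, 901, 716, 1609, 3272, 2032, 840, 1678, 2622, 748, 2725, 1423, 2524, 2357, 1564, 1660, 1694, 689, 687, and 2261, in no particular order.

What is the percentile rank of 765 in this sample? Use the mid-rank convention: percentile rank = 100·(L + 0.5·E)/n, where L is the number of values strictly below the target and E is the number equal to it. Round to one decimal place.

19.6

Sorted: 687, 689, 716, 748, 765, 810, 840, 901, 1313, 1423, 1564, 1576, 1609, 1660, 1678, 1694, 2032, 2261, 2357, 2524, 2622, 2725, 3272.
Count below 765: L = 4; count equal: E = 1; n = 23.
Percentile rank = 100·(4 + 0.5·1)/23 = 100·4.5/23 = 19.57.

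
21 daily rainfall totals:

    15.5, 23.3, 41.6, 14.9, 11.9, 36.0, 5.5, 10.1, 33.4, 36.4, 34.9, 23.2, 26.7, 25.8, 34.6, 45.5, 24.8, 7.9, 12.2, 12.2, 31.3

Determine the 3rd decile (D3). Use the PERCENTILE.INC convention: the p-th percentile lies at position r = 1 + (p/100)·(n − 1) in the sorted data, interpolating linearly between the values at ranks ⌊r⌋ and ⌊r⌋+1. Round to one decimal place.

14.9

Sorted: 5.5, 7.9, 10.1, 11.9, 12.2, 12.2, 14.9, 15.5, 23.2, 23.3, 24.8, 25.8, 26.7, 31.3, 33.4, 34.6, 34.9, 36.0, 36.4, 41.6, 45.5.
n = 21.
r = 1 + (30/100)·(21 − 1) = 1 + 6 = 7.
r is an integer, so P30 is the value at rank 7: 14.9.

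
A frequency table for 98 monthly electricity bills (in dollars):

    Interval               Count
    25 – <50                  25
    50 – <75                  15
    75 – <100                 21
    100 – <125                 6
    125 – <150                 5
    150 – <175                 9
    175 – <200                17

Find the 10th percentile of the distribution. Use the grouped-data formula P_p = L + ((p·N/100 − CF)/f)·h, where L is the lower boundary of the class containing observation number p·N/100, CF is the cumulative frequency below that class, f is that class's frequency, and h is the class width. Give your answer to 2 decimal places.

N = 98; target position k = 10/100 · 98 = 9.8.
Cumulative frequencies: 25, 40, 61, 67, 72, 81, 98.
Observation 9.8 falls in the class 25 – <50.
L = 25, CF = 0, f = 25, h = 25.
P10 = 25 + ((9.8 − 0)/25)·25 = 25 + 9.8 = 34.8.

34.80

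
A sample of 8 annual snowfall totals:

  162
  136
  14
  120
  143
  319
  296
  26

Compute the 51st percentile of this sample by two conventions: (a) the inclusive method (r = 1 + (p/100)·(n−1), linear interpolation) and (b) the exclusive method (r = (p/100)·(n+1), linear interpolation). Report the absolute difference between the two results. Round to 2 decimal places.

Sorted: 14, 26, 120, 136, 143, 162, 296, 319.
n = 8.
(a) r = 4.57; between ranks 4 (136) and 5 (143): 139.99.
(b) r = 4.59; between ranks 4 (136) and 5 (143): 140.13.
|139.99 − 140.13| = 0.14.

0.14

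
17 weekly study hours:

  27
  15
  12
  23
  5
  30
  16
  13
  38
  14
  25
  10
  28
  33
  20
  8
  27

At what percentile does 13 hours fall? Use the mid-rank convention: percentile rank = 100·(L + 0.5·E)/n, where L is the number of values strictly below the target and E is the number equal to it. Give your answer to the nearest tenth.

Sorted: 5, 8, 10, 12, 13, 14, 15, 16, 20, 23, 25, 27, 27, 28, 30, 33, 38.
Count below 13: L = 4; count equal: E = 1; n = 17.
Percentile rank = 100·(4 + 0.5·1)/17 = 100·4.5/17 = 26.47.

26.5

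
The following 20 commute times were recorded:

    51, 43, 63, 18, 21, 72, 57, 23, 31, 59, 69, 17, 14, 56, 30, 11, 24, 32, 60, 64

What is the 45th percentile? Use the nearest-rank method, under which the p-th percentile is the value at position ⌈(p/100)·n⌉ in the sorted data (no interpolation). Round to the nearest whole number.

Sorted: 11, 14, 17, 18, 21, 23, 24, 30, 31, 32, 43, 51, 56, 57, 59, 60, 63, 64, 69, 72.
n = 20.
Position = ⌈45/100 · 20⌉ = ⌈9⌉ = 9.
The value at rank 9 is 31.

31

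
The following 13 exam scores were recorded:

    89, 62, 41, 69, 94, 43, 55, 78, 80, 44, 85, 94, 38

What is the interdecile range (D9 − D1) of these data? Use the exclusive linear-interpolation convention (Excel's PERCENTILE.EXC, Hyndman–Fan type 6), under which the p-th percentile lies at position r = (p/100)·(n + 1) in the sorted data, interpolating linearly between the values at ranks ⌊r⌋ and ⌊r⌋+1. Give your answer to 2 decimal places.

Sorted: 38, 41, 43, 44, 55, 62, 69, 78, 80, 85, 89, 94, 94.
n = 13.
P10: r = 1.4; ranks 1–2 are 38, 41; interpolating gives 39.2.
P90: r = 12.6; ranks 12–13 are 94, 94; interpolating gives 94.
Difference: 94 − 39.2 = 54.8.

54.80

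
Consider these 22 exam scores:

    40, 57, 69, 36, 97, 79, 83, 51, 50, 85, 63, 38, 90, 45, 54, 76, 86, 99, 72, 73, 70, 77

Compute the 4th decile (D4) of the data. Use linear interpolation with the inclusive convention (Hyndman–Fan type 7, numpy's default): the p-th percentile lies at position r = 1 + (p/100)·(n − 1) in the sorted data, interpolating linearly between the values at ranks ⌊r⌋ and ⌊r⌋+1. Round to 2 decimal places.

Sorted: 36, 38, 40, 45, 50, 51, 54, 57, 63, 69, 70, 72, 73, 76, 77, 79, 83, 85, 86, 90, 97, 99.
n = 22.
r = 1 + (40/100)·(22 − 1) = 1 + 8.4 = 9.4.
Rank 9 is 63 and rank 10 is 69.
Interpolate: 63 + 0.4·(69 − 63) = 63 + 0.4·6 = 65.4.

65.40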